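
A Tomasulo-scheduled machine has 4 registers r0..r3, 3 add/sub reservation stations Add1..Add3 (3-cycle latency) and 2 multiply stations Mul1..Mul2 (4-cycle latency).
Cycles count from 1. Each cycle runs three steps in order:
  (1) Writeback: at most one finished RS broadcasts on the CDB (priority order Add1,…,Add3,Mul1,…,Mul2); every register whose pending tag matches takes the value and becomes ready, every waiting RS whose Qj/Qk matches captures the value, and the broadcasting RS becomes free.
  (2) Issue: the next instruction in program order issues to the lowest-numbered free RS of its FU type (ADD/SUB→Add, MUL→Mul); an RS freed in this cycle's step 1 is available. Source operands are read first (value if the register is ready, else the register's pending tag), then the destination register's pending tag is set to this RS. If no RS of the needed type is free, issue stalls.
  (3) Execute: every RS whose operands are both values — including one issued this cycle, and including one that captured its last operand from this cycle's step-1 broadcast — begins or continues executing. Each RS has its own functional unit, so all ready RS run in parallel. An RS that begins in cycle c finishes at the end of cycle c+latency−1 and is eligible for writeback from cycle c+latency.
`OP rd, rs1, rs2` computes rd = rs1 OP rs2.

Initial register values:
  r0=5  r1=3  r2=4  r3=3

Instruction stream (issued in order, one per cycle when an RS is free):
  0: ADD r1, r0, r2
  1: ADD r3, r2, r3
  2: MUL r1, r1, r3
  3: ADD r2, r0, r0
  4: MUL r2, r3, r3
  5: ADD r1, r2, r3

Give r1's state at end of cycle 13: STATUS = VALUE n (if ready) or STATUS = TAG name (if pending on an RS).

  c1: issue ADD r1<-Add1  regs: r0:5,r1:Add1,r2:4,r3:3
  c2: issue ADD r3<-Add2  regs: r0:5,r1:Add1,r2:4,r3:Add2
  c3: issue MUL r1<-Mul1  regs: r0:5,r1:Mul1,r2:4,r3:Add2
  c4: CDB Add1=9; issue ADD r2<-Add1  regs: r0:5,r1:Mul1,r2:Add1,r3:Add2
  c5: CDB Add2=7; issue MUL r2<-Mul2  regs: r0:5,r1:Mul1,r2:Mul2,r3:7
  c6: issue ADD r1<-Add2  regs: r0:5,r1:Add2,r2:Mul2,r3:7
  c7: CDB Add1=10  regs: r0:5,r1:Add2,r2:Mul2,r3:7
  c8: -  regs: r0:5,r1:Add2,r2:Mul2,r3:7
  c9: CDB Mul1=63  regs: r0:5,r1:Add2,r2:Mul2,r3:7
  c10: CDB Mul2=49  regs: r0:5,r1:Add2,r2:49,r3:7
  c11: -  regs: r0:5,r1:Add2,r2:49,r3:7
  c12: -  regs: r0:5,r1:Add2,r2:49,r3:7
  c13: CDB Add2=56  regs: r0:5,r1:56,r2:49,r3:7

STATUS = VALUE 56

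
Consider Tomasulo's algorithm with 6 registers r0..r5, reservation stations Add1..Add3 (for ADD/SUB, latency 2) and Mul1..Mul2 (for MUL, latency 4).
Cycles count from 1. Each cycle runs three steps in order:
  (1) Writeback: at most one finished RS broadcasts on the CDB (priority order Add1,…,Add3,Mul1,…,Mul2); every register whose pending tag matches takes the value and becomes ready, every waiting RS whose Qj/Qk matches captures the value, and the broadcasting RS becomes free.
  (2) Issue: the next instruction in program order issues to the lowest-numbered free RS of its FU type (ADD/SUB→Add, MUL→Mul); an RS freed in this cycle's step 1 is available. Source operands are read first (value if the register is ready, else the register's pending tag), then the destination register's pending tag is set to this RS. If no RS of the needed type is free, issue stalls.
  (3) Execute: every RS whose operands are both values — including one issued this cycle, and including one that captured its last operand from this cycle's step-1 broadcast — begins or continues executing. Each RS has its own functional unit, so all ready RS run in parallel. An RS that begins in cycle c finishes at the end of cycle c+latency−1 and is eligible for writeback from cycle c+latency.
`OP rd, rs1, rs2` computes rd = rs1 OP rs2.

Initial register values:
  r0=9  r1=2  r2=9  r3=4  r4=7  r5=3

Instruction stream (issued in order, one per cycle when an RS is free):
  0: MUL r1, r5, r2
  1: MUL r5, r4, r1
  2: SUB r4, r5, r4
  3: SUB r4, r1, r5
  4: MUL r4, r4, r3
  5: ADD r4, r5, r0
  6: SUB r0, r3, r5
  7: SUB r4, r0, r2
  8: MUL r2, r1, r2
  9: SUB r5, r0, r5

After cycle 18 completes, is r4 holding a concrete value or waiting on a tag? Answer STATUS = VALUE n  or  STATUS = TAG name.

STATUS = VALUE -194

cycle 1: issue MUL r1<-Mul1 // r0:9,r1:Mul1,r2:9,r3:4,r4:7,r5:3
cycle 2: issue MUL r5<-Mul2 // r0:9,r1:Mul1,r2:9,r3:4,r4:7,r5:Mul2
cycle 3: issue SUB r4<-Add1 // r0:9,r1:Mul1,r2:9,r3:4,r4:Add1,r5:Mul2
cycle 4: issue SUB r4<-Add2 // r0:9,r1:Mul1,r2:9,r3:4,r4:Add2,r5:Mul2
cycle 5: CDB Mul1=27; issue MUL r4<-Mul1 // r0:9,r1:27,r2:9,r3:4,r4:Mul1,r5:Mul2
cycle 6: issue ADD r4<-Add3 // r0:9,r1:27,r2:9,r3:4,r4:Add3,r5:Mul2
cycle 7: stall // r0:9,r1:27,r2:9,r3:4,r4:Add3,r5:Mul2
cycle 8: stall // r0:9,r1:27,r2:9,r3:4,r4:Add3,r5:Mul2
cycle 9: CDB Mul2=189; stall // r0:9,r1:27,r2:9,r3:4,r4:Add3,r5:189
cycle 10: stall // r0:9,r1:27,r2:9,r3:4,r4:Add3,r5:189
cycle 11: CDB Add1=182; issue SUB r0<-Add1 // r0:Add1,r1:27,r2:9,r3:4,r4:Add3,r5:189
cycle 12: CDB Add2=-162; issue SUB r4<-Add2 // r0:Add1,r1:27,r2:9,r3:4,r4:Add2,r5:189
cycle 13: CDB Add1=-185; issue MUL r2<-Mul2 // r0:-185,r1:27,r2:Mul2,r3:4,r4:Add2,r5:189
cycle 14: CDB Add3=198; issue SUB r5<-Add1 // r0:-185,r1:27,r2:Mul2,r3:4,r4:Add2,r5:Add1
cycle 15: CDB Add2=-194 // r0:-185,r1:27,r2:Mul2,r3:4,r4:-194,r5:Add1
cycle 16: CDB Add1=-374 // r0:-185,r1:27,r2:Mul2,r3:4,r4:-194,r5:-374
cycle 17: CDB Mul1=-648 // r0:-185,r1:27,r2:Mul2,r3:4,r4:-194,r5:-374
cycle 18: CDB Mul2=243 // r0:-185,r1:27,r2:243,r3:4,r4:-194,r5:-374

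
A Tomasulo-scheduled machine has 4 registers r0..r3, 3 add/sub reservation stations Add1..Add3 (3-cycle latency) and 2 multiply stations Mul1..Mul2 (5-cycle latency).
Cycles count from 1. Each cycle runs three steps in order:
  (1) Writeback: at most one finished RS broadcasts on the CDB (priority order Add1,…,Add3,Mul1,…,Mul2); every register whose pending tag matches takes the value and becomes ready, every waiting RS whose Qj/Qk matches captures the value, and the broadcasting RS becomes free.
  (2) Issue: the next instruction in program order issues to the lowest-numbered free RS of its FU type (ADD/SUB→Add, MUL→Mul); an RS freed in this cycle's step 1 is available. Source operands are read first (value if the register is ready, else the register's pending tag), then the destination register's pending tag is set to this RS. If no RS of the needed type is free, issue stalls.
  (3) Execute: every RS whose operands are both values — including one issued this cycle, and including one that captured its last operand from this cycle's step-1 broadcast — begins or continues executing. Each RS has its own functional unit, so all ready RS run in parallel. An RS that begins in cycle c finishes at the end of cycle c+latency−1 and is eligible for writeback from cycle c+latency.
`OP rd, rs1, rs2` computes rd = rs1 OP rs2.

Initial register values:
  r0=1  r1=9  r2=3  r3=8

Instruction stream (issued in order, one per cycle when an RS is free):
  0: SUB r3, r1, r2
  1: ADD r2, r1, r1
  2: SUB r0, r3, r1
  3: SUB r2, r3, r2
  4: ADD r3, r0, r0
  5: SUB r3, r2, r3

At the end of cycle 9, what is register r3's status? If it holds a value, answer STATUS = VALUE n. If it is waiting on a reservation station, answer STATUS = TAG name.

STATUS = TAG Add3

c1: issue SUB r3<-Add1 | r0:1,r1:9,r2:3,r3:Add1
c2: issue ADD r2<-Add2 | r0:1,r1:9,r2:Add2,r3:Add1
c3: issue SUB r0<-Add3 | r0:Add3,r1:9,r2:Add2,r3:Add1
c4: CDB Add1=6; issue SUB r2<-Add1 | r0:Add3,r1:9,r2:Add1,r3:6
c5: CDB Add2=18; issue ADD r3<-Add2 | r0:Add3,r1:9,r2:Add1,r3:Add2
c6: stall | r0:Add3,r1:9,r2:Add1,r3:Add2
c7: CDB Add3=-3; issue SUB r3<-Add3 | r0:-3,r1:9,r2:Add1,r3:Add3
c8: CDB Add1=-12 | r0:-3,r1:9,r2:-12,r3:Add3
c9: - | r0:-3,r1:9,r2:-12,r3:Add3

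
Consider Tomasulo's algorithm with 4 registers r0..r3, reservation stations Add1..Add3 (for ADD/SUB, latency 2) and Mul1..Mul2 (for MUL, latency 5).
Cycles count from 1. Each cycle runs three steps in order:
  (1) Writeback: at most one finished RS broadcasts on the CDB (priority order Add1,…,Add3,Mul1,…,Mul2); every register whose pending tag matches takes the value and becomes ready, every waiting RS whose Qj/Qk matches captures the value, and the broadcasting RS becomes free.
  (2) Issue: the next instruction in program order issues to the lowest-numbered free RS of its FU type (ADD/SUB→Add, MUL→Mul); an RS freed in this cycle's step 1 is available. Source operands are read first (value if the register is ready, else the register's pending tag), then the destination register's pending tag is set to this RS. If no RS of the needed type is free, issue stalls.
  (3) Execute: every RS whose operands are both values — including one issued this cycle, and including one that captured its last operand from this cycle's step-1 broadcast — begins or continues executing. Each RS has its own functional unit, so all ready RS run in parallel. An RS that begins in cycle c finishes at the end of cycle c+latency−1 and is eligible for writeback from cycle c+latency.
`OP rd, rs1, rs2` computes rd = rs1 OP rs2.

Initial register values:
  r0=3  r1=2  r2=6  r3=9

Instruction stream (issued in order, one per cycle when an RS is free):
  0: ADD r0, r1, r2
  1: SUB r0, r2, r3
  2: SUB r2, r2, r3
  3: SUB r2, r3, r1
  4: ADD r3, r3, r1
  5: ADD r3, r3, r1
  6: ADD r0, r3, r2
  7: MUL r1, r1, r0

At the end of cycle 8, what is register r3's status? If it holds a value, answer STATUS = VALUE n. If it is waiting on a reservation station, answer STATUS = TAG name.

STATUS = TAG Add2

  c1: issue ADD r0<-Add1  regs: r0:Add1,r1:2,r2:6,r3:9
  c2: issue SUB r0<-Add2  regs: r0:Add2,r1:2,r2:6,r3:9
  c3: CDB Add1=8; issue SUB r2<-Add1  regs: r0:Add2,r1:2,r2:Add1,r3:9
  c4: CDB Add2=-3; issue SUB r2<-Add2  regs: r0:-3,r1:2,r2:Add2,r3:9
  c5: CDB Add1=-3; issue ADD r3<-Add1  regs: r0:-3,r1:2,r2:Add2,r3:Add1
  c6: CDB Add2=7; issue ADD r3<-Add2  regs: r0:-3,r1:2,r2:7,r3:Add2
  c7: CDB Add1=11; issue ADD r0<-Add1  regs: r0:Add1,r1:2,r2:7,r3:Add2
  c8: issue MUL r1<-Mul1  regs: r0:Add1,r1:Mul1,r2:7,r3:Add2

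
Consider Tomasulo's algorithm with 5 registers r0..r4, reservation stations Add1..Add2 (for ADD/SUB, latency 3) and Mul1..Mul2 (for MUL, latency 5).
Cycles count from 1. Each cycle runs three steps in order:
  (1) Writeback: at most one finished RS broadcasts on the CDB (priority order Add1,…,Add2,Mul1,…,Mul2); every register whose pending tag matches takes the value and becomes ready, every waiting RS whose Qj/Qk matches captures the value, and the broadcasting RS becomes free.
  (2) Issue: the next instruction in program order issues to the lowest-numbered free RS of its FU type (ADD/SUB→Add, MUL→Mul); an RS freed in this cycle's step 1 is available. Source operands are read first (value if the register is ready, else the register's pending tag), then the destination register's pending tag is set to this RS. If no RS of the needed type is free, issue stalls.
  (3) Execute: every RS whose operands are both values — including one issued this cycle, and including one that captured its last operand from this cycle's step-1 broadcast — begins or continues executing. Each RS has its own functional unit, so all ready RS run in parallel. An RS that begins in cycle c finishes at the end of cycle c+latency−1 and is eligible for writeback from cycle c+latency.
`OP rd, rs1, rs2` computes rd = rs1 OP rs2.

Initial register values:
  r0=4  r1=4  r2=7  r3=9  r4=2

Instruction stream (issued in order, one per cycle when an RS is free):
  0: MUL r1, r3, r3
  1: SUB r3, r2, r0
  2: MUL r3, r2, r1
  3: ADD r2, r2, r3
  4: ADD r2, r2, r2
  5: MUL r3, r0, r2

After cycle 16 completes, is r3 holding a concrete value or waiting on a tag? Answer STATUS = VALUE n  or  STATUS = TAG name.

c1: issue MUL r1<-Mul1 | r0:4,r1:Mul1,r2:7,r3:9,r4:2
c2: issue SUB r3<-Add1 | r0:4,r1:Mul1,r2:7,r3:Add1,r4:2
c3: issue MUL r3<-Mul2 | r0:4,r1:Mul1,r2:7,r3:Mul2,r4:2
c4: issue ADD r2<-Add2 | r0:4,r1:Mul1,r2:Add2,r3:Mul2,r4:2
c5: CDB Add1=3; issue ADD r2<-Add1 | r0:4,r1:Mul1,r2:Add1,r3:Mul2,r4:2
c6: CDB Mul1=81; issue MUL r3<-Mul1 | r0:4,r1:81,r2:Add1,r3:Mul1,r4:2
c7: - | r0:4,r1:81,r2:Add1,r3:Mul1,r4:2
c8: - | r0:4,r1:81,r2:Add1,r3:Mul1,r4:2
c9: - | r0:4,r1:81,r2:Add1,r3:Mul1,r4:2
c10: - | r0:4,r1:81,r2:Add1,r3:Mul1,r4:2
c11: CDB Mul2=567 | r0:4,r1:81,r2:Add1,r3:Mul1,r4:2
c12: - | r0:4,r1:81,r2:Add1,r3:Mul1,r4:2
c13: - | r0:4,r1:81,r2:Add1,r3:Mul1,r4:2
c14: CDB Add2=574 | r0:4,r1:81,r2:Add1,r3:Mul1,r4:2
c15: - | r0:4,r1:81,r2:Add1,r3:Mul1,r4:2
c16: - | r0:4,r1:81,r2:Add1,r3:Mul1,r4:2

STATUS = TAG Mul1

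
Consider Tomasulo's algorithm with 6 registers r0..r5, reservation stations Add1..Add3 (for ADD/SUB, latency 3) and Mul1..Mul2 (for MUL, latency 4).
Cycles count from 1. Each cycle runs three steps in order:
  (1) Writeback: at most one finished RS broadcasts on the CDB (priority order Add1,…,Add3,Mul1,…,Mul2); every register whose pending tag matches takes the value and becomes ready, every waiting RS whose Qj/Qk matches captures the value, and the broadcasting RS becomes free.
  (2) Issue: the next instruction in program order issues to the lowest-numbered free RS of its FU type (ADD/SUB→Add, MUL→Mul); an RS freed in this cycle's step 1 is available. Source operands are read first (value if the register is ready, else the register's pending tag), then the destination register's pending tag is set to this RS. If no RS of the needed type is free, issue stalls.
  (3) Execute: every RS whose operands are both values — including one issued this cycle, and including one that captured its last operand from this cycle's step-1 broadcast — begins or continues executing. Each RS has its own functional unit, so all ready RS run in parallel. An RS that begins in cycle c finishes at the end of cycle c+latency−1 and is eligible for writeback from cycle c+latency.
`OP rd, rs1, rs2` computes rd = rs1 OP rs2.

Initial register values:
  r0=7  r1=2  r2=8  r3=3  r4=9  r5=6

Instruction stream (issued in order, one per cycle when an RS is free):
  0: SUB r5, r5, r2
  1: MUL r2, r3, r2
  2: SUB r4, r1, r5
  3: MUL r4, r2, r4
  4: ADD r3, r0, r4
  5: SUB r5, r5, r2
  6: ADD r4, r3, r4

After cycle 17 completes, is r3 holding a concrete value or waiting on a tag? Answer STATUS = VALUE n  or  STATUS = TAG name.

cycle 1: issue SUB r5<-Add1 // r0:7,r1:2,r2:8,r3:3,r4:9,r5:Add1
cycle 2: issue MUL r2<-Mul1 // r0:7,r1:2,r2:Mul1,r3:3,r4:9,r5:Add1
cycle 3: issue SUB r4<-Add2 // r0:7,r1:2,r2:Mul1,r3:3,r4:Add2,r5:Add1
cycle 4: CDB Add1=-2; issue MUL r4<-Mul2 // r0:7,r1:2,r2:Mul1,r3:3,r4:Mul2,r5:-2
cycle 5: issue ADD r3<-Add1 // r0:7,r1:2,r2:Mul1,r3:Add1,r4:Mul2,r5:-2
cycle 6: CDB Mul1=24; issue SUB r5<-Add3 // r0:7,r1:2,r2:24,r3:Add1,r4:Mul2,r5:Add3
cycle 7: CDB Add2=4; issue ADD r4<-Add2 // r0:7,r1:2,r2:24,r3:Add1,r4:Add2,r5:Add3
cycle 8: - // r0:7,r1:2,r2:24,r3:Add1,r4:Add2,r5:Add3
cycle 9: CDB Add3=-26 // r0:7,r1:2,r2:24,r3:Add1,r4:Add2,r5:-26
cycle 10: - // r0:7,r1:2,r2:24,r3:Add1,r4:Add2,r5:-26
cycle 11: CDB Mul2=96 // r0:7,r1:2,r2:24,r3:Add1,r4:Add2,r5:-26
cycle 12: - // r0:7,r1:2,r2:24,r3:Add1,r4:Add2,r5:-26
cycle 13: - // r0:7,r1:2,r2:24,r3:Add1,r4:Add2,r5:-26
cycle 14: CDB Add1=103 // r0:7,r1:2,r2:24,r3:103,r4:Add2,r5:-26
cycle 15: - // r0:7,r1:2,r2:24,r3:103,r4:Add2,r5:-26
cycle 16: - // r0:7,r1:2,r2:24,r3:103,r4:Add2,r5:-26
cycle 17: CDB Add2=199 // r0:7,r1:2,r2:24,r3:103,r4:199,r5:-26

STATUS = VALUE 103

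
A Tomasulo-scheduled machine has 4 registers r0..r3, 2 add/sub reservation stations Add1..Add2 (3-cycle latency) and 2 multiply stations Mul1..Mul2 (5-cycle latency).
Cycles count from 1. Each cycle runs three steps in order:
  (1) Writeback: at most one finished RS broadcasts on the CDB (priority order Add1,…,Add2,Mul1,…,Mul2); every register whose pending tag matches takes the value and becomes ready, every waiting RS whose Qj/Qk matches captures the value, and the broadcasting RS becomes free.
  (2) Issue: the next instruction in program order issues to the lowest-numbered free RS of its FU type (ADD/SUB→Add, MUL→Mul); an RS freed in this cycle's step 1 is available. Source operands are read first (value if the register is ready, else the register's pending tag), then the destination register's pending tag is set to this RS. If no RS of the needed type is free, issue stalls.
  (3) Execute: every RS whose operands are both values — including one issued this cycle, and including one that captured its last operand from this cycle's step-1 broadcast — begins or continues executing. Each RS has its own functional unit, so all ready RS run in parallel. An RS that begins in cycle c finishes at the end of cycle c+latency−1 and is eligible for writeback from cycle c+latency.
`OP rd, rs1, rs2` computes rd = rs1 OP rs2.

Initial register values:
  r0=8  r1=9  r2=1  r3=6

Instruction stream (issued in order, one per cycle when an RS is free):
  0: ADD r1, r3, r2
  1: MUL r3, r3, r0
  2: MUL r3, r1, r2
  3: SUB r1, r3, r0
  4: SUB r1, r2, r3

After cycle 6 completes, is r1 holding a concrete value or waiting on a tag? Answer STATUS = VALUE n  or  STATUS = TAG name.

STATUS = TAG Add2

  c1: issue ADD r1<-Add1  regs: r0:8,r1:Add1,r2:1,r3:6
  c2: issue MUL r3<-Mul1  regs: r0:8,r1:Add1,r2:1,r3:Mul1
  c3: issue MUL r3<-Mul2  regs: r0:8,r1:Add1,r2:1,r3:Mul2
  c4: CDB Add1=7; issue SUB r1<-Add1  regs: r0:8,r1:Add1,r2:1,r3:Mul2
  c5: issue SUB r1<-Add2  regs: r0:8,r1:Add2,r2:1,r3:Mul2
  c6: -  regs: r0:8,r1:Add2,r2:1,r3:Mul2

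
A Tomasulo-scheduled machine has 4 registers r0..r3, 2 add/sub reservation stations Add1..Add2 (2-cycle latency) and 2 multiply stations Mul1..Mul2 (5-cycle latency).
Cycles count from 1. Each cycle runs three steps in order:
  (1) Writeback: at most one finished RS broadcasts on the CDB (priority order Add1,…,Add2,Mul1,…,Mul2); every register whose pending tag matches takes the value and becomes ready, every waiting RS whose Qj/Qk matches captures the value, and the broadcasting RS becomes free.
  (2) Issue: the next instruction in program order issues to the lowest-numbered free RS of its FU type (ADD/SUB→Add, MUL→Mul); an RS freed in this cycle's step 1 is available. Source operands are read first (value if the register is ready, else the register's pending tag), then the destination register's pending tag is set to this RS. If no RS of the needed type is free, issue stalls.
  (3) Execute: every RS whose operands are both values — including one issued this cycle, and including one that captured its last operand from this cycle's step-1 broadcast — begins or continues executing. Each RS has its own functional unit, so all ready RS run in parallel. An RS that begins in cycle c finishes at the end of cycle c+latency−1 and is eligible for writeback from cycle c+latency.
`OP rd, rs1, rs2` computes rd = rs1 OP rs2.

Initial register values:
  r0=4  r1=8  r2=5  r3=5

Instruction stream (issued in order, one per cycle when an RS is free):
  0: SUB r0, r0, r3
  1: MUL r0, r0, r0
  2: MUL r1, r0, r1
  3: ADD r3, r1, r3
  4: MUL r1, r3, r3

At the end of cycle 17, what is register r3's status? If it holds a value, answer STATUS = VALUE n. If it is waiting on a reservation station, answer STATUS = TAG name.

STATUS = VALUE 13

cycle 1: issue SUB r0<-Add1 // r0:Add1,r1:8,r2:5,r3:5
cycle 2: issue MUL r0<-Mul1 // r0:Mul1,r1:8,r2:5,r3:5
cycle 3: CDB Add1=-1; issue MUL r1<-Mul2 // r0:Mul1,r1:Mul2,r2:5,r3:5
cycle 4: issue ADD r3<-Add1 // r0:Mul1,r1:Mul2,r2:5,r3:Add1
cycle 5: stall // r0:Mul1,r1:Mul2,r2:5,r3:Add1
cycle 6: stall // r0:Mul1,r1:Mul2,r2:5,r3:Add1
cycle 7: stall // r0:Mul1,r1:Mul2,r2:5,r3:Add1
cycle 8: CDB Mul1=1; issue MUL r1<-Mul1 // r0:1,r1:Mul1,r2:5,r3:Add1
cycle 9: - // r0:1,r1:Mul1,r2:5,r3:Add1
cycle 10: - // r0:1,r1:Mul1,r2:5,r3:Add1
cycle 11: - // r0:1,r1:Mul1,r2:5,r3:Add1
cycle 12: - // r0:1,r1:Mul1,r2:5,r3:Add1
cycle 13: CDB Mul2=8 // r0:1,r1:Mul1,r2:5,r3:Add1
cycle 14: - // r0:1,r1:Mul1,r2:5,r3:Add1
cycle 15: CDB Add1=13 // r0:1,r1:Mul1,r2:5,r3:13
cycle 16: - // r0:1,r1:Mul1,r2:5,r3:13
cycle 17: - // r0:1,r1:Mul1,r2:5,r3:13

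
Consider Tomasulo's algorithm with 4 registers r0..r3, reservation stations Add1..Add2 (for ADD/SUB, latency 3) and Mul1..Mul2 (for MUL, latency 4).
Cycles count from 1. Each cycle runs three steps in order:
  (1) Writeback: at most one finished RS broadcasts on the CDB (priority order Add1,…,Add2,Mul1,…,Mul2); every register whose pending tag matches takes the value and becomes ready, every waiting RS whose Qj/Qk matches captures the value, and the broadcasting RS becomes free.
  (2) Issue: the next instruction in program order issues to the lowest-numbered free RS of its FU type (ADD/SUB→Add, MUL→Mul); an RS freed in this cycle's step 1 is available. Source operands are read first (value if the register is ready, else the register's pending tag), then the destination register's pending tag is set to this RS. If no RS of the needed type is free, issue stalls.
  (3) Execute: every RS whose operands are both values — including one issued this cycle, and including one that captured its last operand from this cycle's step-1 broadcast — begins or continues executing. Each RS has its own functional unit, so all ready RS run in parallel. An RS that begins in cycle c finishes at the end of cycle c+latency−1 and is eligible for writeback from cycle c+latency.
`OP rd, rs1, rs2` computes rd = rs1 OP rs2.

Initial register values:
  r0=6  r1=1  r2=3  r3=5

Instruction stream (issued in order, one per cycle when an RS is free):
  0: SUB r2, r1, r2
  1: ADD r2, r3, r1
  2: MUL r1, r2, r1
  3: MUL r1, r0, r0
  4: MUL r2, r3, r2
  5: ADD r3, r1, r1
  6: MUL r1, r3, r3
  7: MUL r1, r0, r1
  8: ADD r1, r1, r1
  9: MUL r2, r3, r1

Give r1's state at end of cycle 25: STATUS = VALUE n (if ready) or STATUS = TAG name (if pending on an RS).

STATUS = VALUE 62208

cycle 1: issue SUB r2<-Add1 // r0:6,r1:1,r2:Add1,r3:5
cycle 2: issue ADD r2<-Add2 // r0:6,r1:1,r2:Add2,r3:5
cycle 3: issue MUL r1<-Mul1 // r0:6,r1:Mul1,r2:Add2,r3:5
cycle 4: CDB Add1=-2; issue MUL r1<-Mul2 // r0:6,r1:Mul2,r2:Add2,r3:5
cycle 5: CDB Add2=6; stall // r0:6,r1:Mul2,r2:6,r3:5
cycle 6: stall // r0:6,r1:Mul2,r2:6,r3:5
cycle 7: stall // r0:6,r1:Mul2,r2:6,r3:5
cycle 8: CDB Mul2=36; issue MUL r2<-Mul2 // r0:6,r1:36,r2:Mul2,r3:5
cycle 9: CDB Mul1=6; issue ADD r3<-Add1 // r0:6,r1:36,r2:Mul2,r3:Add1
cycle 10: issue MUL r1<-Mul1 // r0:6,r1:Mul1,r2:Mul2,r3:Add1
cycle 11: stall // r0:6,r1:Mul1,r2:Mul2,r3:Add1
cycle 12: CDB Add1=72; stall // r0:6,r1:Mul1,r2:Mul2,r3:72
cycle 13: CDB Mul2=30; issue MUL r1<-Mul2 // r0:6,r1:Mul2,r2:30,r3:72
cycle 14: issue ADD r1<-Add1 // r0:6,r1:Add1,r2:30,r3:72
cycle 15: stall // r0:6,r1:Add1,r2:30,r3:72
cycle 16: CDB Mul1=5184; issue MUL r2<-Mul1 // r0:6,r1:Add1,r2:Mul1,r3:72
cycle 17: - // r0:6,r1:Add1,r2:Mul1,r3:72
cycle 18: - // r0:6,r1:Add1,r2:Mul1,r3:72
cycle 19: - // r0:6,r1:Add1,r2:Mul1,r3:72
cycle 20: CDB Mul2=31104 // r0:6,r1:Add1,r2:Mul1,r3:72
cycle 21: - // r0:6,r1:Add1,r2:Mul1,r3:72
cycle 22: - // r0:6,r1:Add1,r2:Mul1,r3:72
cycle 23: CDB Add1=62208 // r0:6,r1:62208,r2:Mul1,r3:72
cycle 24: - // r0:6,r1:62208,r2:Mul1,r3:72
cycle 25: - // r0:6,r1:62208,r2:Mul1,r3:72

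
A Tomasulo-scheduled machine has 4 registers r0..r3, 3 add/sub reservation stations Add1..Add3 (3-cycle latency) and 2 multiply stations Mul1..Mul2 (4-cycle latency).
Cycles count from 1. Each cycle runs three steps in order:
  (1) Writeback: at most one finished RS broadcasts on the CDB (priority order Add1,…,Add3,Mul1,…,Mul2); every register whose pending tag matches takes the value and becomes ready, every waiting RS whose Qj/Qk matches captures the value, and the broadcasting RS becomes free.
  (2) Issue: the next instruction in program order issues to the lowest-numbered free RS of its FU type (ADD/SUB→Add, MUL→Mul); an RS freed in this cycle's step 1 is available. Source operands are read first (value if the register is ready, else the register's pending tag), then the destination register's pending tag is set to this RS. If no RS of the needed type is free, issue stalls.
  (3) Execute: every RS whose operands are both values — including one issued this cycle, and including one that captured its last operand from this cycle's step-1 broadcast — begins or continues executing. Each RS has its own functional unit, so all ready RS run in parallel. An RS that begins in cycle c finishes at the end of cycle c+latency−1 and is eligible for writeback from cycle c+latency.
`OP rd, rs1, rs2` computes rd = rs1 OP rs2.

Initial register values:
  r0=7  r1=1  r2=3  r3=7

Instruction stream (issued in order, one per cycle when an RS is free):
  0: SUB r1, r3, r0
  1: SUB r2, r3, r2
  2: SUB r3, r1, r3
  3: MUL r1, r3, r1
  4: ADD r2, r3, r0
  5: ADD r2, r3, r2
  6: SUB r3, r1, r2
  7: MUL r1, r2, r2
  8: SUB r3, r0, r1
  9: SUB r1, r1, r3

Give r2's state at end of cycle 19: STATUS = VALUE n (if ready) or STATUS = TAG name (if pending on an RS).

c1: issue SUB r1<-Add1 | r0:7,r1:Add1,r2:3,r3:7
c2: issue SUB r2<-Add2 | r0:7,r1:Add1,r2:Add2,r3:7
c3: issue SUB r3<-Add3 | r0:7,r1:Add1,r2:Add2,r3:Add3
c4: CDB Add1=0; issue MUL r1<-Mul1 | r0:7,r1:Mul1,r2:Add2,r3:Add3
c5: CDB Add2=4; issue ADD r2<-Add1 | r0:7,r1:Mul1,r2:Add1,r3:Add3
c6: issue ADD r2<-Add2 | r0:7,r1:Mul1,r2:Add2,r3:Add3
c7: CDB Add3=-7; issue SUB r3<-Add3 | r0:7,r1:Mul1,r2:Add2,r3:Add3
c8: issue MUL r1<-Mul2 | r0:7,r1:Mul2,r2:Add2,r3:Add3
c9: stall | r0:7,r1:Mul2,r2:Add2,r3:Add3
c10: CDB Add1=0; issue SUB r3<-Add1 | r0:7,r1:Mul2,r2:Add2,r3:Add1
c11: CDB Mul1=0; stall | r0:7,r1:Mul2,r2:Add2,r3:Add1
c12: stall | r0:7,r1:Mul2,r2:Add2,r3:Add1
c13: CDB Add2=-7; issue SUB r1<-Add2 | r0:7,r1:Add2,r2:-7,r3:Add1
c14: - | r0:7,r1:Add2,r2:-7,r3:Add1
c15: - | r0:7,r1:Add2,r2:-7,r3:Add1
c16: CDB Add3=7 | r0:7,r1:Add2,r2:-7,r3:Add1
c17: CDB Mul2=49 | r0:7,r1:Add2,r2:-7,r3:Add1
c18: - | r0:7,r1:Add2,r2:-7,r3:Add1
c19: - | r0:7,r1:Add2,r2:-7,r3:Add1

STATUS = VALUE -7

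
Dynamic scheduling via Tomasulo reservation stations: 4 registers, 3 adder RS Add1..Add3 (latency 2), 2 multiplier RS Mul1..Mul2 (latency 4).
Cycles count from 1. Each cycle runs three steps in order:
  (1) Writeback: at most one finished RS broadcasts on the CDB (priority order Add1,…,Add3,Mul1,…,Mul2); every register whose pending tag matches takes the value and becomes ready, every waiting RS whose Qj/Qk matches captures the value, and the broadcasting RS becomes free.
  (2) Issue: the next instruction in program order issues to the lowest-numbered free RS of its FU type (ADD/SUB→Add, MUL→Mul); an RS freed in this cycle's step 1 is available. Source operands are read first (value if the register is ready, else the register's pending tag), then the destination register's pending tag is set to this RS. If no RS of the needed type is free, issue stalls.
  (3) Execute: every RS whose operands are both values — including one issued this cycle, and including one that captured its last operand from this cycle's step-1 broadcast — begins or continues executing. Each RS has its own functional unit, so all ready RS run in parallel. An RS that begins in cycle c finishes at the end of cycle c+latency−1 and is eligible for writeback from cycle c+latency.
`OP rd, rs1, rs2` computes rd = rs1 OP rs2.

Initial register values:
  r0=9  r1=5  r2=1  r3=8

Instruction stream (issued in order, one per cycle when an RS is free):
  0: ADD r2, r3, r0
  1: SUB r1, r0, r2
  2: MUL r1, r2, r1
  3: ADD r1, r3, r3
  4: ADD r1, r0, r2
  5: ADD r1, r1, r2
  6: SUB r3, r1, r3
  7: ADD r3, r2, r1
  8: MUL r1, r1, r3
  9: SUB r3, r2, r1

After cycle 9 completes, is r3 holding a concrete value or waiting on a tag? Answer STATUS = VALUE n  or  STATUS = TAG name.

STATUS = TAG Add3

c1: issue ADD r2<-Add1 | r0:9,r1:5,r2:Add1,r3:8
c2: issue SUB r1<-Add2 | r0:9,r1:Add2,r2:Add1,r3:8
c3: CDB Add1=17; issue MUL r1<-Mul1 | r0:9,r1:Mul1,r2:17,r3:8
c4: issue ADD r1<-Add1 | r0:9,r1:Add1,r2:17,r3:8
c5: CDB Add2=-8; issue ADD r1<-Add2 | r0:9,r1:Add2,r2:17,r3:8
c6: CDB Add1=16; issue ADD r1<-Add1 | r0:9,r1:Add1,r2:17,r3:8
c7: CDB Add2=26; issue SUB r3<-Add2 | r0:9,r1:Add1,r2:17,r3:Add2
c8: issue ADD r3<-Add3 | r0:9,r1:Add1,r2:17,r3:Add3
c9: CDB Add1=43; issue MUL r1<-Mul2 | r0:9,r1:Mul2,r2:17,r3:Add3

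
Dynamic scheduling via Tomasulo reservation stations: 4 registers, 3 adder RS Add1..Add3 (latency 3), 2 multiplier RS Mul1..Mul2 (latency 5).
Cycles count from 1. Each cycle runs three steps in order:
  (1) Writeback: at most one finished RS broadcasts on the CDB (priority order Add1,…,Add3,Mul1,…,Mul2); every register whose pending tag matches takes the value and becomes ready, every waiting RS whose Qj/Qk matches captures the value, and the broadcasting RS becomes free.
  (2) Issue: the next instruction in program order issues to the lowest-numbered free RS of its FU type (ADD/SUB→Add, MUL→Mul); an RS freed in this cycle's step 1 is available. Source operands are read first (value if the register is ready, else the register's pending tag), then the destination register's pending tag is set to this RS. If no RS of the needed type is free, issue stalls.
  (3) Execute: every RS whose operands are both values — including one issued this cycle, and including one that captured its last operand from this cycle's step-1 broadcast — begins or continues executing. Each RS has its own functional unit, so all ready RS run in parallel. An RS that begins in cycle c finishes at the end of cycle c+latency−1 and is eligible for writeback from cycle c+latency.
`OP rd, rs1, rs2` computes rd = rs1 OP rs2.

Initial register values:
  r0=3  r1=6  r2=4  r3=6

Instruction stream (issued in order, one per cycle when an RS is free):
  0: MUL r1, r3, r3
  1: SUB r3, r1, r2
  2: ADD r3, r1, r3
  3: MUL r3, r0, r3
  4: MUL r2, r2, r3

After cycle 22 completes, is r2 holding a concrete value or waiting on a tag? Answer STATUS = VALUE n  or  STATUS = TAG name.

  c1: issue MUL r1<-Mul1  regs: r0:3,r1:Mul1,r2:4,r3:6
  c2: issue SUB r3<-Add1  regs: r0:3,r1:Mul1,r2:4,r3:Add1
  c3: issue ADD r3<-Add2  regs: r0:3,r1:Mul1,r2:4,r3:Add2
  c4: issue MUL r3<-Mul2  regs: r0:3,r1:Mul1,r2:4,r3:Mul2
  c5: stall  regs: r0:3,r1:Mul1,r2:4,r3:Mul2
  c6: CDB Mul1=36; issue MUL r2<-Mul1  regs: r0:3,r1:36,r2:Mul1,r3:Mul2
  c7: -  regs: r0:3,r1:36,r2:Mul1,r3:Mul2
  c8: -  regs: r0:3,r1:36,r2:Mul1,r3:Mul2
  c9: CDB Add1=32  regs: r0:3,r1:36,r2:Mul1,r3:Mul2
  c10: -  regs: r0:3,r1:36,r2:Mul1,r3:Mul2
  c11: -  regs: r0:3,r1:36,r2:Mul1,r3:Mul2
  c12: CDB Add2=68  regs: r0:3,r1:36,r2:Mul1,r3:Mul2
  c13: -  regs: r0:3,r1:36,r2:Mul1,r3:Mul2
  c14: -  regs: r0:3,r1:36,r2:Mul1,r3:Mul2
  c15: -  regs: r0:3,r1:36,r2:Mul1,r3:Mul2
  c16: -  regs: r0:3,r1:36,r2:Mul1,r3:Mul2
  c17: CDB Mul2=204  regs: r0:3,r1:36,r2:Mul1,r3:204
  c18: -  regs: r0:3,r1:36,r2:Mul1,r3:204
  c19: -  regs: r0:3,r1:36,r2:Mul1,r3:204
  c20: -  regs: r0:3,r1:36,r2:Mul1,r3:204
  c21: -  regs: r0:3,r1:36,r2:Mul1,r3:204
  c22: CDB Mul1=816  regs: r0:3,r1:36,r2:816,r3:204

STATUS = VALUE 816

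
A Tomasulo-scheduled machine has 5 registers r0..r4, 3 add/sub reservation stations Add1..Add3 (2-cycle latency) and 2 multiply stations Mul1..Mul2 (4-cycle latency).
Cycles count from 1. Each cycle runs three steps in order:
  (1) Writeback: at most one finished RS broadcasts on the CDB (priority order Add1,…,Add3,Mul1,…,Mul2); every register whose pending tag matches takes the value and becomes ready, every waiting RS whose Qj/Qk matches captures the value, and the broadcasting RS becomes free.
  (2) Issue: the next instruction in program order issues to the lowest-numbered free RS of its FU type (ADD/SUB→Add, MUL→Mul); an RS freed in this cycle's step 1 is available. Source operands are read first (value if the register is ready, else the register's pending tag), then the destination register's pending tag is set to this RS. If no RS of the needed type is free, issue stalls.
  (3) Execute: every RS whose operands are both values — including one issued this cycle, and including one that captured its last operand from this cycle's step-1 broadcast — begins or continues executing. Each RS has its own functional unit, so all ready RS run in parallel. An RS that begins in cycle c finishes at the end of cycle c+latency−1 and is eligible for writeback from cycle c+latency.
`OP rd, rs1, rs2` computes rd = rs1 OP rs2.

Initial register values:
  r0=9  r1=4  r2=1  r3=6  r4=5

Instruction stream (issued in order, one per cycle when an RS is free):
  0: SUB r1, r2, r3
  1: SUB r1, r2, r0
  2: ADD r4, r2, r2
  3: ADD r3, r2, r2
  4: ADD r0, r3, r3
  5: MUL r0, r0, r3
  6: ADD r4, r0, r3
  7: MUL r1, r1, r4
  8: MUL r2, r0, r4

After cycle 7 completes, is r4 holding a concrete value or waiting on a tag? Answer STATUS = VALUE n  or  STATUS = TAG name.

c1: issue SUB r1<-Add1 | r0:9,r1:Add1,r2:1,r3:6,r4:5
c2: issue SUB r1<-Add2 | r0:9,r1:Add2,r2:1,r3:6,r4:5
c3: CDB Add1=-5; issue ADD r4<-Add1 | r0:9,r1:Add2,r2:1,r3:6,r4:Add1
c4: CDB Add2=-8; issue ADD r3<-Add2 | r0:9,r1:-8,r2:1,r3:Add2,r4:Add1
c5: CDB Add1=2; issue ADD r0<-Add1 | r0:Add1,r1:-8,r2:1,r3:Add2,r4:2
c6: CDB Add2=2; issue MUL r0<-Mul1 | r0:Mul1,r1:-8,r2:1,r3:2,r4:2
c7: issue ADD r4<-Add2 | r0:Mul1,r1:-8,r2:1,r3:2,r4:Add2

STATUS = TAG Add2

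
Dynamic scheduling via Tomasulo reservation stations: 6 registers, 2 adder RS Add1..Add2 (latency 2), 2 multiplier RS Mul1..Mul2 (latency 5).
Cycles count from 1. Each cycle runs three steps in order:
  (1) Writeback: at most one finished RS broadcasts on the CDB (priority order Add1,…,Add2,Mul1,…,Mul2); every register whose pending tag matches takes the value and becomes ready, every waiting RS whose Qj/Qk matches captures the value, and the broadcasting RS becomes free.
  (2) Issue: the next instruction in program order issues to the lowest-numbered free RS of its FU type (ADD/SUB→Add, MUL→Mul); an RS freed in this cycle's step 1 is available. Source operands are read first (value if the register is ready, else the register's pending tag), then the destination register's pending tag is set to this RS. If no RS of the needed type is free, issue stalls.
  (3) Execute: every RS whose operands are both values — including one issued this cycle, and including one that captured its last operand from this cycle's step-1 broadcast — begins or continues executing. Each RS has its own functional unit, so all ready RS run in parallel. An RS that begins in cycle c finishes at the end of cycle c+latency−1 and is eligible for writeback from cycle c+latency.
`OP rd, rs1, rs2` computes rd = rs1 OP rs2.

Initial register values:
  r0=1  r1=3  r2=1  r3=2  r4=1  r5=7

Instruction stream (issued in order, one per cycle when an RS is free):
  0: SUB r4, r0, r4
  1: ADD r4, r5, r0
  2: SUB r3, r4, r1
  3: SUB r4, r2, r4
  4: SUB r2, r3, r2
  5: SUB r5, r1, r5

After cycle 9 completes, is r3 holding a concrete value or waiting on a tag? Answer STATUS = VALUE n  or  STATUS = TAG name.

STATUS = VALUE 5

c1: issue SUB r4<-Add1 | r0:1,r1:3,r2:1,r3:2,r4:Add1,r5:7
c2: issue ADD r4<-Add2 | r0:1,r1:3,r2:1,r3:2,r4:Add2,r5:7
c3: CDB Add1=0; issue SUB r3<-Add1 | r0:1,r1:3,r2:1,r3:Add1,r4:Add2,r5:7
c4: CDB Add2=8; issue SUB r4<-Add2 | r0:1,r1:3,r2:1,r3:Add1,r4:Add2,r5:7
c5: stall | r0:1,r1:3,r2:1,r3:Add1,r4:Add2,r5:7
c6: CDB Add1=5; issue SUB r2<-Add1 | r0:1,r1:3,r2:Add1,r3:5,r4:Add2,r5:7
c7: CDB Add2=-7; issue SUB r5<-Add2 | r0:1,r1:3,r2:Add1,r3:5,r4:-7,r5:Add2
c8: CDB Add1=4 | r0:1,r1:3,r2:4,r3:5,r4:-7,r5:Add2
c9: CDB Add2=-4 | r0:1,r1:3,r2:4,r3:5,r4:-7,r5:-4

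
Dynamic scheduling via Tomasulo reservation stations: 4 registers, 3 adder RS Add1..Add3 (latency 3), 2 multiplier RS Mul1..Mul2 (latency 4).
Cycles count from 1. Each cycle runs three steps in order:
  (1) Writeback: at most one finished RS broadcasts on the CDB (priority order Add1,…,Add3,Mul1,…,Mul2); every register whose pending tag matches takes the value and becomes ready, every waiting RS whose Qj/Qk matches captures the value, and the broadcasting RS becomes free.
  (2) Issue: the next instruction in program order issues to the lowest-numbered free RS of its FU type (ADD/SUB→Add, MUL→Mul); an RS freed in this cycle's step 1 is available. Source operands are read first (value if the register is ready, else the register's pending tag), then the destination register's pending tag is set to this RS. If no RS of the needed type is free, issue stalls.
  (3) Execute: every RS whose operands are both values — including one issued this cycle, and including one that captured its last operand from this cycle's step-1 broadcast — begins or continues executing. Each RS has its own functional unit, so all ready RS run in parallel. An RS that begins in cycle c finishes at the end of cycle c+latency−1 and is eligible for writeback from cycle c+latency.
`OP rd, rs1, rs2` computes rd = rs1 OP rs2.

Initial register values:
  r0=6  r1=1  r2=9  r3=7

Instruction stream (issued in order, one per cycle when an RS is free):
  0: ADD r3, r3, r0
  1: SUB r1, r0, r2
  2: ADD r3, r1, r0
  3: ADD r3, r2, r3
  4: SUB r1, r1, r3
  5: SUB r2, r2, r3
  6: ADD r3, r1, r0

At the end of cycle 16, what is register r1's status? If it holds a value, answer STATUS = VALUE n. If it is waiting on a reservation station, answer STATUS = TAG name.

cycle 1: issue ADD r3<-Add1 // r0:6,r1:1,r2:9,r3:Add1
cycle 2: issue SUB r1<-Add2 // r0:6,r1:Add2,r2:9,r3:Add1
cycle 3: issue ADD r3<-Add3 // r0:6,r1:Add2,r2:9,r3:Add3
cycle 4: CDB Add1=13; issue ADD r3<-Add1 // r0:6,r1:Add2,r2:9,r3:Add1
cycle 5: CDB Add2=-3; issue SUB r1<-Add2 // r0:6,r1:Add2,r2:9,r3:Add1
cycle 6: stall // r0:6,r1:Add2,r2:9,r3:Add1
cycle 7: stall // r0:6,r1:Add2,r2:9,r3:Add1
cycle 8: CDB Add3=3; issue SUB r2<-Add3 // r0:6,r1:Add2,r2:Add3,r3:Add1
cycle 9: stall // r0:6,r1:Add2,r2:Add3,r3:Add1
cycle 10: stall // r0:6,r1:Add2,r2:Add3,r3:Add1
cycle 11: CDB Add1=12; issue ADD r3<-Add1 // r0:6,r1:Add2,r2:Add3,r3:Add1
cycle 12: - // r0:6,r1:Add2,r2:Add3,r3:Add1
cycle 13: - // r0:6,r1:Add2,r2:Add3,r3:Add1
cycle 14: CDB Add2=-15 // r0:6,r1:-15,r2:Add3,r3:Add1
cycle 15: CDB Add3=-3 // r0:6,r1:-15,r2:-3,r3:Add1
cycle 16: - // r0:6,r1:-15,r2:-3,r3:Add1

STATUS = VALUE -15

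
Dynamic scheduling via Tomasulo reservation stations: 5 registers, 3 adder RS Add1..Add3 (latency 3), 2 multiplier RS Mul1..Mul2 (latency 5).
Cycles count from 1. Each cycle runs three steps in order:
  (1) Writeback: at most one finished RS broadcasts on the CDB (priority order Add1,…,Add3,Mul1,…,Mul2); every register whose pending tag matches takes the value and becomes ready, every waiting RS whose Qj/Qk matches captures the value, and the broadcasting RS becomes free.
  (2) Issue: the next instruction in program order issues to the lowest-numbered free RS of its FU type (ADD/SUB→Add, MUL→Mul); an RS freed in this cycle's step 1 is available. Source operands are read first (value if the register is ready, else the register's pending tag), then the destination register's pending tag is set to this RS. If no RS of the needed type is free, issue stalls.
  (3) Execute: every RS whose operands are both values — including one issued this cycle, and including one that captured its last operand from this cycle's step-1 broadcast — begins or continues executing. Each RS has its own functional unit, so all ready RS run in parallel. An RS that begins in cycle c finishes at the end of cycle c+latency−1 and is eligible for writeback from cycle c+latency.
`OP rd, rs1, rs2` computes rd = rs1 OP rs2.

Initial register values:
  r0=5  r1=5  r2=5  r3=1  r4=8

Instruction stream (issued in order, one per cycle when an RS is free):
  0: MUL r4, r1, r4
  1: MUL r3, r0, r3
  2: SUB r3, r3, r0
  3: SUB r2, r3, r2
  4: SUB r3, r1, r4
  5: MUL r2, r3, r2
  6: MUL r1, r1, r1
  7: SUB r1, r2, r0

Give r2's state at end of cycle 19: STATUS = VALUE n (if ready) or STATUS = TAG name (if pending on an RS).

  c1: issue MUL r4<-Mul1  regs: r0:5,r1:5,r2:5,r3:1,r4:Mul1
  c2: issue MUL r3<-Mul2  regs: r0:5,r1:5,r2:5,r3:Mul2,r4:Mul1
  c3: issue SUB r3<-Add1  regs: r0:5,r1:5,r2:5,r3:Add1,r4:Mul1
  c4: issue SUB r2<-Add2  regs: r0:5,r1:5,r2:Add2,r3:Add1,r4:Mul1
  c5: issue SUB r3<-Add3  regs: r0:5,r1:5,r2:Add2,r3:Add3,r4:Mul1
  c6: CDB Mul1=40; issue MUL r2<-Mul1  regs: r0:5,r1:5,r2:Mul1,r3:Add3,r4:40
  c7: CDB Mul2=5; issue MUL r1<-Mul2  regs: r0:5,r1:Mul2,r2:Mul1,r3:Add3,r4:40
  c8: stall  regs: r0:5,r1:Mul2,r2:Mul1,r3:Add3,r4:40
  c9: CDB Add3=-35; issue SUB r1<-Add3  regs: r0:5,r1:Add3,r2:Mul1,r3:-35,r4:40
  c10: CDB Add1=0  regs: r0:5,r1:Add3,r2:Mul1,r3:-35,r4:40
  c11: -  regs: r0:5,r1:Add3,r2:Mul1,r3:-35,r4:40
  c12: CDB Mul2=25  regs: r0:5,r1:Add3,r2:Mul1,r3:-35,r4:40
  c13: CDB Add2=-5  regs: r0:5,r1:Add3,r2:Mul1,r3:-35,r4:40
  c14: -  regs: r0:5,r1:Add3,r2:Mul1,r3:-35,r4:40
  c15: -  regs: r0:5,r1:Add3,r2:Mul1,r3:-35,r4:40
  c16: -  regs: r0:5,r1:Add3,r2:Mul1,r3:-35,r4:40
  c17: -  regs: r0:5,r1:Add3,r2:Mul1,r3:-35,r4:40
  c18: CDB Mul1=175  regs: r0:5,r1:Add3,r2:175,r3:-35,r4:40
  c19: -  regs: r0:5,r1:Add3,r2:175,r3:-35,r4:40

STATUS = VALUE 175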